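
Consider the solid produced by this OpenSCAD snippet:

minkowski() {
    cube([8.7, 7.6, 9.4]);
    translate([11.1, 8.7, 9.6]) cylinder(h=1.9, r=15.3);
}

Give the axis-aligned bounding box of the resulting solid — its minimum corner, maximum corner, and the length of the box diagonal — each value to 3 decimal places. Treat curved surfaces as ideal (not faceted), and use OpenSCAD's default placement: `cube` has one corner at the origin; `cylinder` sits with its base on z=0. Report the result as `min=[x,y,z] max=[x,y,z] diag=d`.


min=[-4.200,-6.600,9.600] max=[35.100,31.600,20.900] diag=55.959

A = translate([11.1, 8.7, 9.6]) cylinder(h=1.9, r=15.3) → bbox [-4.2,-6.6,9.6] .. [26.4,24,11.5]
B = cube([8.7, 7.6, 9.4]) → bbox [0,0,0] .. [8.7,7.6,9.4]
lo = A.lo+B.lo = [-4.2+0, -6.6+0, 9.6+0] = [-4.200,-6.600,9.600]
hi = A.hi+B.hi = [26.4+8.7, 24+7.6, 11.5+9.4] = [35.100,31.600,20.900]
diag = √(39.3²+38.2²+11.3²) = √3131.42 = 55.959


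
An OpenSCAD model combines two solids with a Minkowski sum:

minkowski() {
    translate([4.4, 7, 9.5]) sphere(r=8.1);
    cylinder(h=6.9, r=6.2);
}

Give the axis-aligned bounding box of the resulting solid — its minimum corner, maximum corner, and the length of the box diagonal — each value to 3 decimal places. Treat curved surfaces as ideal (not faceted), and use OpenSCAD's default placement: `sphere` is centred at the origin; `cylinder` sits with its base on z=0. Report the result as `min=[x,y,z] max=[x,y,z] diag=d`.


min=[-9.900,-7.300,1.400] max=[18.700,21.300,24.500] diag=46.578

A = translate([4.4, 7, 9.5]) sphere(r=8.1) → bbox [-3.7,-1.1,1.4] .. [12.5,15.1,17.6]
B = cylinder(h=6.9, r=6.2) → bbox [-6.2,-6.2,0] .. [6.2,6.2,6.9]
lo = A.lo+B.lo = [-3.7-6.2, -1.1-6.2, 1.4+0] = [-9.900,-7.300,1.400]
hi = A.hi+B.hi = [12.5+6.2, 15.1+6.2, 17.6+6.9] = [18.700,21.300,24.500]
diag = √(28.6²+28.6²+23.1²) = √2169.53 = 46.578


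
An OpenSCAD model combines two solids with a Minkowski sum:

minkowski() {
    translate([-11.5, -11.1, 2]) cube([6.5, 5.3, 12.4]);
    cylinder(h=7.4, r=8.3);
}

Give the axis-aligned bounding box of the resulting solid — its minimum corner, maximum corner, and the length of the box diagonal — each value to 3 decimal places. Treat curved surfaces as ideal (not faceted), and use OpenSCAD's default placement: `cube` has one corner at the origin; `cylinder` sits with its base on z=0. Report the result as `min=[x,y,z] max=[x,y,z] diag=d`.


min=[-19.800,-19.400,2.000] max=[3.300,2.500,21.800] diag=37.487

A = translate([-11.5, -11.1, 2]) cube([6.5, 5.3, 12.4]) → bbox [-11.5,-11.1,2] .. [-5,-5.8,14.4]
B = cylinder(h=7.4, r=8.3) → bbox [-8.3,-8.3,0] .. [8.3,8.3,7.4]
lo = A.lo+B.lo = [-11.5-8.3, -11.1-8.3, 2+0] = [-19.800,-19.400,2.000]
hi = A.hi+B.hi = [-5+8.3, -5.8+8.3, 14.4+7.4] = [3.300,2.500,21.800]
diag = √(23.1²+21.9²+19.8²) = √1405.26 = 37.487


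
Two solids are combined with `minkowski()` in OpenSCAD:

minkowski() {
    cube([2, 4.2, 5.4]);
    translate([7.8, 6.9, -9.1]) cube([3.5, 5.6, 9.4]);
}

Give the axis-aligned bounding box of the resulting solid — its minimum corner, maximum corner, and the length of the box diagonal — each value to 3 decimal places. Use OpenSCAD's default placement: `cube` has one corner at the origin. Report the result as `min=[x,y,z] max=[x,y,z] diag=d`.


min=[7.800,6.900,-9.100] max=[13.300,16.700,5.700] diag=18.583

A = translate([7.8, 6.9, -9.1]) cube([3.5, 5.6, 9.4]) → bbox [7.8,6.9,-9.1] .. [11.3,12.5,0.3]
B = cube([2, 4.2, 5.4]) → bbox [0,0,0] .. [2,4.2,5.4]
lo = A.lo+B.lo = [7.8+0, 6.9+0, -9.1+0] = [7.800,6.900,-9.100]
hi = A.hi+B.hi = [11.3+2, 12.5+4.2, 0.3+5.4] = [13.300,16.700,5.700]
diag = √(5.5²+9.8²+14.8²) = √345.33 = 18.583


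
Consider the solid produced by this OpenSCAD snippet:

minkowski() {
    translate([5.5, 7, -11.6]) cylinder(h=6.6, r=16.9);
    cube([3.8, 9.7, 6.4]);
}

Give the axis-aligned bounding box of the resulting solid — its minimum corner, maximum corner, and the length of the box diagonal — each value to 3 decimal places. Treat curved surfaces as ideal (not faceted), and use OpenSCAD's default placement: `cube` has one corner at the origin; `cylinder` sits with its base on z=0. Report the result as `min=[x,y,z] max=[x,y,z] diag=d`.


min=[-11.400,-9.900,-11.600] max=[26.200,33.600,1.400] diag=58.949

A = translate([5.5, 7, -11.6]) cylinder(h=6.6, r=16.9) → bbox [-11.4,-9.9,-11.6] .. [22.4,23.9,-5]
B = cube([3.8, 9.7, 6.4]) → bbox [0,0,0] .. [3.8,9.7,6.4]
lo = A.lo+B.lo = [-11.4+0, -9.9+0, -11.6+0] = [-11.400,-9.900,-11.600]
hi = A.hi+B.hi = [22.4+3.8, 23.9+9.7, -5+6.4] = [26.200,33.600,1.400]
diag = √(37.6²+43.5²+13²) = √3475.01 = 58.949


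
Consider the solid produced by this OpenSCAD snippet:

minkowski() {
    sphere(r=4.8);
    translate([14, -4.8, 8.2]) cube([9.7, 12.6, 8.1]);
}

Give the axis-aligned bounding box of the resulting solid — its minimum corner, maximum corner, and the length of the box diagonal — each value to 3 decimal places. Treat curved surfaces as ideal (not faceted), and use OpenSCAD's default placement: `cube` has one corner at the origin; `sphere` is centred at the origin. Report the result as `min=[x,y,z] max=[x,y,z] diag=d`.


A = translate([14, -4.8, 8.2]) cube([9.7, 12.6, 8.1]) → bbox [14,-4.8,8.2] .. [23.7,7.8,16.3]
B = sphere(r=4.8) → bbox [-4.8,-4.8,-4.8] .. [4.8,4.8,4.8]
lo = A.lo+B.lo = [14-4.8, -4.8-4.8, 8.2-4.8] = [9.200,-9.600,3.400]
hi = A.hi+B.hi = [23.7+4.8, 7.8+4.8, 16.3+4.8] = [28.500,12.600,21.100]
diag = √(19.3²+22.2²+17.7²) = √1178.62 = 34.331

min=[9.200,-9.600,3.400] max=[28.500,12.600,21.100] diag=34.331


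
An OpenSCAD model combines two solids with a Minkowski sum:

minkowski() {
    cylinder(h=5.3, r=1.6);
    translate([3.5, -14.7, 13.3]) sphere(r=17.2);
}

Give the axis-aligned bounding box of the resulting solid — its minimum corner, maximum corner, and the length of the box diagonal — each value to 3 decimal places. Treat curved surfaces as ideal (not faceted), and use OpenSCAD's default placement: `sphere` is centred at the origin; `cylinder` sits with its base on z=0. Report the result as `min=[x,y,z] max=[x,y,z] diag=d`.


A = translate([3.5, -14.7, 13.3]) sphere(r=17.2) → bbox [-13.7,-31.9,-3.9] .. [20.7,2.5,30.5]
B = cylinder(h=5.3, r=1.6) → bbox [-1.6,-1.6,0] .. [1.6,1.6,5.3]
lo = A.lo+B.lo = [-13.7-1.6, -31.9-1.6, -3.9+0] = [-15.300,-33.500,-3.900]
hi = A.hi+B.hi = [20.7+1.6, 2.5+1.6, 30.5+5.3] = [22.300,4.100,35.800]
diag = √(37.6²+37.6²+39.7²) = √4403.61 = 66.360

min=[-15.300,-33.500,-3.900] max=[22.300,4.100,35.800] diag=66.360


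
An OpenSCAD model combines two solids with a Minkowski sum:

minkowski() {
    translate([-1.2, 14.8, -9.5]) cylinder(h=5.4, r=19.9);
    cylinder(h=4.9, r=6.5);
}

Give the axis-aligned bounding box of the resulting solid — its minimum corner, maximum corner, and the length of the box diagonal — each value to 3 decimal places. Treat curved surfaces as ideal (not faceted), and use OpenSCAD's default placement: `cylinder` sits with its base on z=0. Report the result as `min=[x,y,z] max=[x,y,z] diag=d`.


min=[-27.600,-11.600,-9.500] max=[25.200,41.200,0.800] diag=75.378

A = translate([-1.2, 14.8, -9.5]) cylinder(h=5.4, r=19.9) → bbox [-21.1,-5.1,-9.5] .. [18.7,34.7,-4.1]
B = cylinder(h=4.9, r=6.5) → bbox [-6.5,-6.5,0] .. [6.5,6.5,4.9]
lo = A.lo+B.lo = [-21.1-6.5, -5.1-6.5, -9.5+0] = [-27.600,-11.600,-9.500]
hi = A.hi+B.hi = [18.7+6.5, 34.7+6.5, -4.1+4.9] = [25.200,41.200,0.800]
diag = √(52.8²+52.8²+10.3²) = √5681.77 = 75.378


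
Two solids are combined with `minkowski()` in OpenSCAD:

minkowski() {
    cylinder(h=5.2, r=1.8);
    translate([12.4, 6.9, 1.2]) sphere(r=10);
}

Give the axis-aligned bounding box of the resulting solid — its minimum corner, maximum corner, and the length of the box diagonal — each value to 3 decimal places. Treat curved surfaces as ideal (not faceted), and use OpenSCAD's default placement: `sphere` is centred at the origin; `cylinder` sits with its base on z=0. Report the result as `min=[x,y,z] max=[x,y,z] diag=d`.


A = translate([12.4, 6.9, 1.2]) sphere(r=10) → bbox [2.4,-3.1,-8.8] .. [22.4,16.9,11.2]
B = cylinder(h=5.2, r=1.8) → bbox [-1.8,-1.8,0] .. [1.8,1.8,5.2]
lo = A.lo+B.lo = [2.4-1.8, -3.1-1.8, -8.8+0] = [0.600,-4.900,-8.800]
hi = A.hi+B.hi = [22.4+1.8, 16.9+1.8, 11.2+5.2] = [24.200,18.700,16.400]
diag = √(23.6²+23.6²+25.2²) = √1748.96 = 41.821

min=[0.600,-4.900,-8.800] max=[24.200,18.700,16.400] diag=41.821


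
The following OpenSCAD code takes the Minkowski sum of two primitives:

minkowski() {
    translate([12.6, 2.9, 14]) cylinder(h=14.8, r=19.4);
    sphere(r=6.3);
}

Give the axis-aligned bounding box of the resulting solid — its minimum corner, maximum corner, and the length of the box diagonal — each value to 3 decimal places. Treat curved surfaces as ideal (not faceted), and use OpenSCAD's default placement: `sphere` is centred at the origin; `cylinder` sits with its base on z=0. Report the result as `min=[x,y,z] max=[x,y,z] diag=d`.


A = translate([12.6, 2.9, 14]) cylinder(h=14.8, r=19.4) → bbox [-6.8,-16.5,14] .. [32,22.3,28.8]
B = sphere(r=6.3) → bbox [-6.3,-6.3,-6.3] .. [6.3,6.3,6.3]
lo = A.lo+B.lo = [-6.8-6.3, -16.5-6.3, 14-6.3] = [-13.100,-22.800,7.700]
hi = A.hi+B.hi = [32+6.3, 22.3+6.3, 28.8+6.3] = [38.300,28.600,35.100]
diag = √(51.4²+51.4²+27.4²) = √6034.68 = 77.683

min=[-13.100,-22.800,7.700] max=[38.300,28.600,35.100] diag=77.683


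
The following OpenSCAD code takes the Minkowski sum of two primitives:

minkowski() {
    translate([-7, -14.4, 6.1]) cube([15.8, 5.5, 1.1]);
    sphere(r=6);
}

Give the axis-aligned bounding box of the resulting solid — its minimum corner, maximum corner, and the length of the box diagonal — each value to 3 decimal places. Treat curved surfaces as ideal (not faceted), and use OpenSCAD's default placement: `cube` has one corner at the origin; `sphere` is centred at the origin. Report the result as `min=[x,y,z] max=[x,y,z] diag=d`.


A = translate([-7, -14.4, 6.1]) cube([15.8, 5.5, 1.1]) → bbox [-7,-14.4,6.1] .. [8.8,-8.9,7.2]
B = sphere(r=6) → bbox [-6,-6,-6] .. [6,6,6]
lo = A.lo+B.lo = [-7-6, -14.4-6, 6.1-6] = [-13.000,-20.400,0.100]
hi = A.hi+B.hi = [8.8+6, -8.9+6, 7.2+6] = [14.800,-2.900,13.200]
diag = √(27.8²+17.5²+13.1²) = √1250.7 = 35.365

min=[-13.000,-20.400,0.100] max=[14.800,-2.900,13.200] diag=35.365


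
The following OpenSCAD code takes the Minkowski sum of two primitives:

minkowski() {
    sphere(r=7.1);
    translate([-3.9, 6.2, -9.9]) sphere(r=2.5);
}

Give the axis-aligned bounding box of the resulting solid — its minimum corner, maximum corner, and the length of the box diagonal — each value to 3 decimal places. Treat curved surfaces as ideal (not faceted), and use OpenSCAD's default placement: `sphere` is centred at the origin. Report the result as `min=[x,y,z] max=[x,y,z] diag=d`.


A = translate([-3.9, 6.2, -9.9]) sphere(r=2.5) → bbox [-6.4,3.7,-12.4] .. [-1.4,8.7,-7.4]
B = sphere(r=7.1) → bbox [-7.1,-7.1,-7.1] .. [7.1,7.1,7.1]
lo = A.lo+B.lo = [-6.4-7.1, 3.7-7.1, -12.4-7.1] = [-13.500,-3.400,-19.500]
hi = A.hi+B.hi = [-1.4+7.1, 8.7+7.1, -7.4+7.1] = [5.700,15.800,-0.300]
diag = √(19.2²+19.2²+19.2²) = √1105.92 = 33.255

min=[-13.500,-3.400,-19.500] max=[5.700,15.800,-0.300] diag=33.255


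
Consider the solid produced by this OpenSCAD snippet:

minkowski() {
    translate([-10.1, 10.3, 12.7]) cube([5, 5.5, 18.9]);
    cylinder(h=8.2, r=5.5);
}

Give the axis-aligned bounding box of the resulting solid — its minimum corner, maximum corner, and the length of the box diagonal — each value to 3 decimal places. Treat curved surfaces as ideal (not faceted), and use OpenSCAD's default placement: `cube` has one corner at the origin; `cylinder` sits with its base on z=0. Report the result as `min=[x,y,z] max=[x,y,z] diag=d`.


min=[-15.600,4.800,12.700] max=[0.400,21.300,39.800] diag=35.534

A = translate([-10.1, 10.3, 12.7]) cube([5, 5.5, 18.9]) → bbox [-10.1,10.3,12.7] .. [-5.1,15.8,31.6]
B = cylinder(h=8.2, r=5.5) → bbox [-5.5,-5.5,0] .. [5.5,5.5,8.2]
lo = A.lo+B.lo = [-10.1-5.5, 10.3-5.5, 12.7+0] = [-15.600,4.800,12.700]
hi = A.hi+B.hi = [-5.1+5.5, 15.8+5.5, 31.6+8.2] = [0.400,21.300,39.800]
diag = √(16²+16.5²+27.1²) = √1262.66 = 35.534


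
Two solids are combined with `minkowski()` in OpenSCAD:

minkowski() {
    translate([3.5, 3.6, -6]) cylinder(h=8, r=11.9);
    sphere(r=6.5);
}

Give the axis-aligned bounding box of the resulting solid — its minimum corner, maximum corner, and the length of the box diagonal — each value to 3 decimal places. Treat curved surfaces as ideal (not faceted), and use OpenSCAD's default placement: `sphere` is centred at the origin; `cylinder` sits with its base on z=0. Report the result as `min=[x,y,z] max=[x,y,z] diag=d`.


A = translate([3.5, 3.6, -6]) cylinder(h=8, r=11.9) → bbox [-8.4,-8.3,-6] .. [15.4,15.5,2]
B = sphere(r=6.5) → bbox [-6.5,-6.5,-6.5] .. [6.5,6.5,6.5]
lo = A.lo+B.lo = [-8.4-6.5, -8.3-6.5, -6-6.5] = [-14.900,-14.800,-12.500]
hi = A.hi+B.hi = [15.4+6.5, 15.5+6.5, 2+6.5] = [21.900,22.000,8.500]
diag = √(36.8²+36.8²+21²) = √3149.48 = 56.120

min=[-14.900,-14.800,-12.500] max=[21.900,22.000,8.500] diag=56.120


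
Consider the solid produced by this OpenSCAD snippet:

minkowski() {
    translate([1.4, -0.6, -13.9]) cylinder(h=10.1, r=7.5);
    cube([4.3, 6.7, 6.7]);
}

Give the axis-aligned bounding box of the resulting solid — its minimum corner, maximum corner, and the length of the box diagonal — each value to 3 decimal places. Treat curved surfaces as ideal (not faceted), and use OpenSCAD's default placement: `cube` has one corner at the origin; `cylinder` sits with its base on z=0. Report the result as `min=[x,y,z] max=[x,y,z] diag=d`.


min=[-6.100,-8.100,-13.900] max=[13.200,13.600,2.900] diag=33.550

A = translate([1.4, -0.6, -13.9]) cylinder(h=10.1, r=7.5) → bbox [-6.1,-8.1,-13.9] .. [8.9,6.9,-3.8]
B = cube([4.3, 6.7, 6.7]) → bbox [0,0,0] .. [4.3,6.7,6.7]
lo = A.lo+B.lo = [-6.1+0, -8.1+0, -13.9+0] = [-6.100,-8.100,-13.900]
hi = A.hi+B.hi = [8.9+4.3, 6.9+6.7, -3.8+6.7] = [13.200,13.600,2.900]
diag = √(19.3²+21.7²+16.8²) = √1125.62 = 33.550


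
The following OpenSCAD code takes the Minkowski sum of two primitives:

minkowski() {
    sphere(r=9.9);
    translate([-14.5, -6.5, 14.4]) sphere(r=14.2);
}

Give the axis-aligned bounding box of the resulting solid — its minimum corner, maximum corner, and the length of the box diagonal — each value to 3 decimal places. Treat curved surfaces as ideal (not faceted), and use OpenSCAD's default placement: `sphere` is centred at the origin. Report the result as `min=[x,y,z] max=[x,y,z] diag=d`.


min=[-38.600,-30.600,-9.700] max=[9.600,17.600,38.500] diag=83.485

A = translate([-14.5, -6.5, 14.4]) sphere(r=14.2) → bbox [-28.7,-20.7,0.2] .. [-0.3,7.7,28.6]
B = sphere(r=9.9) → bbox [-9.9,-9.9,-9.9] .. [9.9,9.9,9.9]
lo = A.lo+B.lo = [-28.7-9.9, -20.7-9.9, 0.2-9.9] = [-38.600,-30.600,-9.700]
hi = A.hi+B.hi = [-0.3+9.9, 7.7+9.9, 28.6+9.9] = [9.600,17.600,38.500]
diag = √(48.2²+48.2²+48.2²) = √6969.72 = 83.485


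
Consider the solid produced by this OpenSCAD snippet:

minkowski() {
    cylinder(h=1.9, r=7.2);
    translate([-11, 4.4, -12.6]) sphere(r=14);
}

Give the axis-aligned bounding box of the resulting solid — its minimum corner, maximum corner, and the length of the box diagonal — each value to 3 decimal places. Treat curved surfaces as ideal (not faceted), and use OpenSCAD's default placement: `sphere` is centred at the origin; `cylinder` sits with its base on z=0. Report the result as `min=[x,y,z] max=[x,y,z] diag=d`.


A = translate([-11, 4.4, -12.6]) sphere(r=14) → bbox [-25,-9.6,-26.6] .. [3,18.4,1.4]
B = cylinder(h=1.9, r=7.2) → bbox [-7.2,-7.2,0] .. [7.2,7.2,1.9]
lo = A.lo+B.lo = [-25-7.2, -9.6-7.2, -26.6+0] = [-32.200,-16.800,-26.600]
hi = A.hi+B.hi = [3+7.2, 18.4+7.2, 1.4+1.9] = [10.200,25.600,3.300]
diag = √(42.4²+42.4²+29.9²) = √4489.53 = 67.004

min=[-32.200,-16.800,-26.600] max=[10.200,25.600,3.300] diag=67.004


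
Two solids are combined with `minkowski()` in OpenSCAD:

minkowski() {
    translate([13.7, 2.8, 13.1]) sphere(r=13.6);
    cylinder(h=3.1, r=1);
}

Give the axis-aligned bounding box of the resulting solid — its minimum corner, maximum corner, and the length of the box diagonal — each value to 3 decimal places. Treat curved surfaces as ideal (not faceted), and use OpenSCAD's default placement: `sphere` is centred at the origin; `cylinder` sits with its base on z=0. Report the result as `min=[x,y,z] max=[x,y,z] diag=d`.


A = translate([13.7, 2.8, 13.1]) sphere(r=13.6) → bbox [0.1,-10.8,-0.5] .. [27.3,16.4,26.7]
B = cylinder(h=3.1, r=1) → bbox [-1,-1,0] .. [1,1,3.1]
lo = A.lo+B.lo = [0.1-1, -10.8-1, -0.5+0] = [-0.900,-11.800,-0.500]
hi = A.hi+B.hi = [27.3+1, 16.4+1, 26.7+3.1] = [28.300,17.400,29.800]
diag = √(29.2²+29.2²+30.3²) = √2623.37 = 51.219

min=[-0.900,-11.800,-0.500] max=[28.300,17.400,29.800] diag=51.219


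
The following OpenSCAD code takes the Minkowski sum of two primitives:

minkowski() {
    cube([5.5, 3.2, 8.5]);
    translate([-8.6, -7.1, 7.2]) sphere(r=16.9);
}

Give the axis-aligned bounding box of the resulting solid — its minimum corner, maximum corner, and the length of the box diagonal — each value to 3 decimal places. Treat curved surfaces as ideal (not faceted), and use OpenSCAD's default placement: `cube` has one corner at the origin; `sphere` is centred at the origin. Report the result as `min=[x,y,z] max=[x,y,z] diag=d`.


A = translate([-8.6, -7.1, 7.2]) sphere(r=16.9) → bbox [-25.5,-24,-9.7] .. [8.3,9.8,24.1]
B = cube([5.5, 3.2, 8.5]) → bbox [0,0,0] .. [5.5,3.2,8.5]
lo = A.lo+B.lo = [-25.5+0, -24+0, -9.7+0] = [-25.500,-24.000,-9.700]
hi = A.hi+B.hi = [8.3+5.5, 9.8+3.2, 24.1+8.5] = [13.800,13.000,32.600]
diag = √(39.3²+37²+42.3²) = √4702.78 = 68.577

min=[-25.500,-24.000,-9.700] max=[13.800,13.000,32.600] diag=68.577


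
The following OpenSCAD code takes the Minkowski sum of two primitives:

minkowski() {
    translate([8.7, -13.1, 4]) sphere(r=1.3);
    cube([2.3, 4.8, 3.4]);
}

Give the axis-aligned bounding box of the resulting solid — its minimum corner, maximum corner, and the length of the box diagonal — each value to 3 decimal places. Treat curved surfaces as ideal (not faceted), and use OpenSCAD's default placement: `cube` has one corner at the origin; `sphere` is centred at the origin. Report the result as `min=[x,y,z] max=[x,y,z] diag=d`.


min=[7.400,-14.400,2.700] max=[12.300,-7.000,8.700] diag=10.713

A = translate([8.7, -13.1, 4]) sphere(r=1.3) → bbox [7.4,-14.4,2.7] .. [10,-11.8,5.3]
B = cube([2.3, 4.8, 3.4]) → bbox [0,0,0] .. [2.3,4.8,3.4]
lo = A.lo+B.lo = [7.4+0, -14.4+0, 2.7+0] = [7.400,-14.400,2.700]
hi = A.hi+B.hi = [10+2.3, -11.8+4.8, 5.3+3.4] = [12.300,-7.000,8.700]
diag = √(4.9²+7.4²+6²) = √114.77 = 10.713


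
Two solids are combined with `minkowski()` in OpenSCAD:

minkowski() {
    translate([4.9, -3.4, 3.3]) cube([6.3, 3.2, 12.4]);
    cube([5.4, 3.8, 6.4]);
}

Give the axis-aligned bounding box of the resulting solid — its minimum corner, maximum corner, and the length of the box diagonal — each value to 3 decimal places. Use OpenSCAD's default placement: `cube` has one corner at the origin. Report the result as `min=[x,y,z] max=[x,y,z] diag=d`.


min=[4.900,-3.400,3.300] max=[16.600,3.600,22.100] diag=23.223

A = translate([4.9, -3.4, 3.3]) cube([6.3, 3.2, 12.4]) → bbox [4.9,-3.4,3.3] .. [11.2,-0.2,15.7]
B = cube([5.4, 3.8, 6.4]) → bbox [0,0,0] .. [5.4,3.8,6.4]
lo = A.lo+B.lo = [4.9+0, -3.4+0, 3.3+0] = [4.900,-3.400,3.300]
hi = A.hi+B.hi = [11.2+5.4, -0.2+3.8, 15.7+6.4] = [16.600,3.600,22.100]
diag = √(11.7²+7²+18.8²) = √539.33 = 23.223


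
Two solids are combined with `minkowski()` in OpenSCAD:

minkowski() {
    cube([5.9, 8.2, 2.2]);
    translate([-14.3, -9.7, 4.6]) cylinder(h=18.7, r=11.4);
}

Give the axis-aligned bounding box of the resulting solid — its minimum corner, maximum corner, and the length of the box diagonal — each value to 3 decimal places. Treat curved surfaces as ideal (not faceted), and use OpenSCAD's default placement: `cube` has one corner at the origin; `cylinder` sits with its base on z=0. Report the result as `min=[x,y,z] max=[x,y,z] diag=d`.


A = translate([-14.3, -9.7, 4.6]) cylinder(h=18.7, r=11.4) → bbox [-25.7,-21.1,4.6] .. [-2.9,1.7,23.3]
B = cube([5.9, 8.2, 2.2]) → bbox [0,0,0] .. [5.9,8.2,2.2]
lo = A.lo+B.lo = [-25.7+0, -21.1+0, 4.6+0] = [-25.700,-21.100,4.600]
hi = A.hi+B.hi = [-2.9+5.9, 1.7+8.2, 23.3+2.2] = [3.000,9.900,25.500]
diag = √(28.7²+31²+20.9²) = √2221.5 = 47.133

min=[-25.700,-21.100,4.600] max=[3.000,9.900,25.500] diag=47.133


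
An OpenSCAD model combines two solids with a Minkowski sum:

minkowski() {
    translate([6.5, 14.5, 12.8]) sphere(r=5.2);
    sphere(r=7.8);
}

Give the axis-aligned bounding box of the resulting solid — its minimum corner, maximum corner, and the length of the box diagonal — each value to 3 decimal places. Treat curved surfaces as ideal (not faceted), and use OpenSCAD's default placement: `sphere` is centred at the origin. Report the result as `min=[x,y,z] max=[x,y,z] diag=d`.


min=[-6.500,1.500,-0.200] max=[19.500,27.500,25.800] diag=45.033

A = translate([6.5, 14.5, 12.8]) sphere(r=5.2) → bbox [1.3,9.3,7.6] .. [11.7,19.7,18]
B = sphere(r=7.8) → bbox [-7.8,-7.8,-7.8] .. [7.8,7.8,7.8]
lo = A.lo+B.lo = [1.3-7.8, 9.3-7.8, 7.6-7.8] = [-6.500,1.500,-0.200]
hi = A.hi+B.hi = [11.7+7.8, 19.7+7.8, 18+7.8] = [19.500,27.500,25.800]
diag = √(26²+26²+26²) = √2028 = 45.033


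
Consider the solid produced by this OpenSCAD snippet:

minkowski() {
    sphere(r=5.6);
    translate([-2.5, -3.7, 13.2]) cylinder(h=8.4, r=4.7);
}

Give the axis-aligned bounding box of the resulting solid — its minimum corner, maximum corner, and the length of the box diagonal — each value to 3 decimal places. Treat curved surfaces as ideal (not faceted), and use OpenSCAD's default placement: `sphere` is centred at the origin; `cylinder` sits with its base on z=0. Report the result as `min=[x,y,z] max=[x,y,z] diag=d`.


min=[-12.800,-14.000,7.600] max=[7.800,6.600,27.200] diag=35.112

A = translate([-2.5, -3.7, 13.2]) cylinder(h=8.4, r=4.7) → bbox [-7.2,-8.4,13.2] .. [2.2,1,21.6]
B = sphere(r=5.6) → bbox [-5.6,-5.6,-5.6] .. [5.6,5.6,5.6]
lo = A.lo+B.lo = [-7.2-5.6, -8.4-5.6, 13.2-5.6] = [-12.800,-14.000,7.600]
hi = A.hi+B.hi = [2.2+5.6, 1+5.6, 21.6+5.6] = [7.800,6.600,27.200]
diag = √(20.6²+20.6²+19.6²) = √1232.88 = 35.112


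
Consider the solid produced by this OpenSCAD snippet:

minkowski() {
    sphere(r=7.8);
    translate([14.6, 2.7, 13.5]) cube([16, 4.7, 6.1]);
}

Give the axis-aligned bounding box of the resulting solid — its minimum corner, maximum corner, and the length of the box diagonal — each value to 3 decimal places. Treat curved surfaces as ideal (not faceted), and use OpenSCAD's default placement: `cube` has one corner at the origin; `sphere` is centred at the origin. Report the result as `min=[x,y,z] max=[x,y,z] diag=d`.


min=[6.800,-5.100,5.700] max=[38.400,15.200,27.400] diag=43.377

A = translate([14.6, 2.7, 13.5]) cube([16, 4.7, 6.1]) → bbox [14.6,2.7,13.5] .. [30.6,7.4,19.6]
B = sphere(r=7.8) → bbox [-7.8,-7.8,-7.8] .. [7.8,7.8,7.8]
lo = A.lo+B.lo = [14.6-7.8, 2.7-7.8, 13.5-7.8] = [6.800,-5.100,5.700]
hi = A.hi+B.hi = [30.6+7.8, 7.4+7.8, 19.6+7.8] = [38.400,15.200,27.400]
diag = √(31.6²+20.3²+21.7²) = √1881.54 = 43.377


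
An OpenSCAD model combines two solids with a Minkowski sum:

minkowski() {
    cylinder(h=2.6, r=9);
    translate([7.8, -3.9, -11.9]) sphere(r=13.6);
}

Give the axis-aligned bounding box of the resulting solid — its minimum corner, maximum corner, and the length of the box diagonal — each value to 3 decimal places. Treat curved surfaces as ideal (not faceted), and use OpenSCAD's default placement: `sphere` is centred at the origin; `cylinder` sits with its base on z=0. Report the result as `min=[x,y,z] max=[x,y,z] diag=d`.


min=[-14.800,-26.500,-25.500] max=[30.400,18.700,4.300] diag=70.527

A = translate([7.8, -3.9, -11.9]) sphere(r=13.6) → bbox [-5.8,-17.5,-25.5] .. [21.4,9.7,1.7]
B = cylinder(h=2.6, r=9) → bbox [-9,-9,0] .. [9,9,2.6]
lo = A.lo+B.lo = [-5.8-9, -17.5-9, -25.5+0] = [-14.800,-26.500,-25.500]
hi = A.hi+B.hi = [21.4+9, 9.7+9, 1.7+2.6] = [30.400,18.700,4.300]
diag = √(45.2²+45.2²+29.8²) = √4974.12 = 70.527


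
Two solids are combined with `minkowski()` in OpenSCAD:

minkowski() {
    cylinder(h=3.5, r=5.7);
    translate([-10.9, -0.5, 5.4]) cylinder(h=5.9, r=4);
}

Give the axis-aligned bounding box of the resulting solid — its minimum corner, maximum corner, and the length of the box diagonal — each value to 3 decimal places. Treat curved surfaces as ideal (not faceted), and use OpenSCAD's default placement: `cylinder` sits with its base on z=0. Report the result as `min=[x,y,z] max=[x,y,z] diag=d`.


min=[-20.600,-10.200,5.400] max=[-1.200,9.200,14.800] diag=29.001

A = translate([-10.9, -0.5, 5.4]) cylinder(h=5.9, r=4) → bbox [-14.9,-4.5,5.4] .. [-6.9,3.5,11.3]
B = cylinder(h=3.5, r=5.7) → bbox [-5.7,-5.7,0] .. [5.7,5.7,3.5]
lo = A.lo+B.lo = [-14.9-5.7, -4.5-5.7, 5.4+0] = [-20.600,-10.200,5.400]
hi = A.hi+B.hi = [-6.9+5.7, 3.5+5.7, 11.3+3.5] = [-1.200,9.200,14.800]
diag = √(19.4²+19.4²+9.4²) = √841.08 = 29.001


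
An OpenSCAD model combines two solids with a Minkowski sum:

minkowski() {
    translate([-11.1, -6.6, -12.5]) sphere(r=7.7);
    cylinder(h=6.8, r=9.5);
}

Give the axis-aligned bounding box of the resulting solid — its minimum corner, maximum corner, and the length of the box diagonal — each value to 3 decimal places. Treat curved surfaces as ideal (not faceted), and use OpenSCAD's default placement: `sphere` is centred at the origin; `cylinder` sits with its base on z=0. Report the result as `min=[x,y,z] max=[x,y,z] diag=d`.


A = translate([-11.1, -6.6, -12.5]) sphere(r=7.7) → bbox [-18.8,-14.3,-20.2] .. [-3.4,1.1,-4.8]
B = cylinder(h=6.8, r=9.5) → bbox [-9.5,-9.5,0] .. [9.5,9.5,6.8]
lo = A.lo+B.lo = [-18.8-9.5, -14.3-9.5, -20.2+0] = [-28.300,-23.800,-20.200]
hi = A.hi+B.hi = [-3.4+9.5, 1.1+9.5, -4.8+6.8] = [6.100,10.600,2.000]
diag = √(34.4²+34.4²+22.2²) = √2859.56 = 53.475

min=[-28.300,-23.800,-20.200] max=[6.100,10.600,2.000] diag=53.475


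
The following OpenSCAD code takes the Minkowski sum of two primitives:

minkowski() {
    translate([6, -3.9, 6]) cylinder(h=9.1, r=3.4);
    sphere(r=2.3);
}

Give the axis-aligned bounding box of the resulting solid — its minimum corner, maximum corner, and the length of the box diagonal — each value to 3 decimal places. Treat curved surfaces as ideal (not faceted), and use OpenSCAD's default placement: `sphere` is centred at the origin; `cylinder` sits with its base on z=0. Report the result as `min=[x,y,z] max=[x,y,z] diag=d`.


A = translate([6, -3.9, 6]) cylinder(h=9.1, r=3.4) → bbox [2.6,-7.3,6] .. [9.4,-0.5,15.1]
B = sphere(r=2.3) → bbox [-2.3,-2.3,-2.3] .. [2.3,2.3,2.3]
lo = A.lo+B.lo = [2.6-2.3, -7.3-2.3, 6-2.3] = [0.300,-9.600,3.700]
hi = A.hi+B.hi = [9.4+2.3, -0.5+2.3, 15.1+2.3] = [11.700,1.800,17.400]
diag = √(11.4²+11.4²+13.7²) = √447.61 = 21.157

min=[0.300,-9.600,3.700] max=[11.700,1.800,17.400] diag=21.157


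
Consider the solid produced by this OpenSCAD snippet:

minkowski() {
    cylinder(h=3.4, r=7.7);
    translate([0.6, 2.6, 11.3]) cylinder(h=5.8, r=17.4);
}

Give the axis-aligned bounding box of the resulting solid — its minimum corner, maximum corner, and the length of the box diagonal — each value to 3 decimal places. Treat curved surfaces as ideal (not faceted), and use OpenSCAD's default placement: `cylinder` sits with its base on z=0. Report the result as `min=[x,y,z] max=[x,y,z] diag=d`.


min=[-24.500,-22.500,11.300] max=[25.700,27.700,20.500] diag=71.587

A = translate([0.6, 2.6, 11.3]) cylinder(h=5.8, r=17.4) → bbox [-16.8,-14.8,11.3] .. [18,20,17.1]
B = cylinder(h=3.4, r=7.7) → bbox [-7.7,-7.7,0] .. [7.7,7.7,3.4]
lo = A.lo+B.lo = [-16.8-7.7, -14.8-7.7, 11.3+0] = [-24.500,-22.500,11.300]
hi = A.hi+B.hi = [18+7.7, 20+7.7, 17.1+3.4] = [25.700,27.700,20.500]
diag = √(50.2²+50.2²+9.2²) = √5124.72 = 71.587


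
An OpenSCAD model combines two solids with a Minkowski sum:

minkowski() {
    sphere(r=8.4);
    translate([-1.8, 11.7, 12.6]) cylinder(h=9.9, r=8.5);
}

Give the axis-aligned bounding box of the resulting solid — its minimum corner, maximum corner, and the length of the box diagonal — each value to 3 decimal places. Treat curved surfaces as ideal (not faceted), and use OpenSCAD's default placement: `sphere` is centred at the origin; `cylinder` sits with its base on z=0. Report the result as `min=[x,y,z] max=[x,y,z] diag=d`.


min=[-18.700,-5.200,4.200] max=[15.100,28.600,30.900] diag=54.752

A = translate([-1.8, 11.7, 12.6]) cylinder(h=9.9, r=8.5) → bbox [-10.3,3.2,12.6] .. [6.7,20.2,22.5]
B = sphere(r=8.4) → bbox [-8.4,-8.4,-8.4] .. [8.4,8.4,8.4]
lo = A.lo+B.lo = [-10.3-8.4, 3.2-8.4, 12.6-8.4] = [-18.700,-5.200,4.200]
hi = A.hi+B.hi = [6.7+8.4, 20.2+8.4, 22.5+8.4] = [15.100,28.600,30.900]
diag = √(33.8²+33.8²+26.7²) = √2997.77 = 54.752


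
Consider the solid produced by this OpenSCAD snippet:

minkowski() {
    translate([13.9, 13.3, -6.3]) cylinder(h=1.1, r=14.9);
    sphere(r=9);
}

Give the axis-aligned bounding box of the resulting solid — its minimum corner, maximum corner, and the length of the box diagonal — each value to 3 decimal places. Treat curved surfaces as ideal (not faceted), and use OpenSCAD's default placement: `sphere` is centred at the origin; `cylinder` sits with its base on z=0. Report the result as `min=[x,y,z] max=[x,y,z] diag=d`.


A = translate([13.9, 13.3, -6.3]) cylinder(h=1.1, r=14.9) → bbox [-1,-1.6,-6.3] .. [28.8,28.2,-5.2]
B = sphere(r=9) → bbox [-9,-9,-9] .. [9,9,9]
lo = A.lo+B.lo = [-1-9, -1.6-9, -6.3-9] = [-10.000,-10.600,-15.300]
hi = A.hi+B.hi = [28.8+9, 28.2+9, -5.2+9] = [37.800,37.200,3.800]
diag = √(47.8²+47.8²+19.1²) = √4934.49 = 70.246

min=[-10.000,-10.600,-15.300] max=[37.800,37.200,3.800] diag=70.246


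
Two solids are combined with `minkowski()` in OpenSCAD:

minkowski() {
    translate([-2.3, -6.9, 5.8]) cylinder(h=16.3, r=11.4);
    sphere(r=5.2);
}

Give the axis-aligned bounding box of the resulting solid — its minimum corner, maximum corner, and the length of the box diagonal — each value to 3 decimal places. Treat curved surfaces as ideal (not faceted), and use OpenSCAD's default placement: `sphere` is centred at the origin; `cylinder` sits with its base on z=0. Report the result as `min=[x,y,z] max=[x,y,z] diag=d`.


A = translate([-2.3, -6.9, 5.8]) cylinder(h=16.3, r=11.4) → bbox [-13.7,-18.3,5.8] .. [9.1,4.5,22.1]
B = sphere(r=5.2) → bbox [-5.2,-5.2,-5.2] .. [5.2,5.2,5.2]
lo = A.lo+B.lo = [-13.7-5.2, -18.3-5.2, 5.8-5.2] = [-18.900,-23.500,0.600]
hi = A.hi+B.hi = [9.1+5.2, 4.5+5.2, 22.1+5.2] = [14.300,9.700,27.300]
diag = √(33.2²+33.2²+26.7²) = √2917.37 = 54.013

min=[-18.900,-23.500,0.600] max=[14.300,9.700,27.300] diag=54.013


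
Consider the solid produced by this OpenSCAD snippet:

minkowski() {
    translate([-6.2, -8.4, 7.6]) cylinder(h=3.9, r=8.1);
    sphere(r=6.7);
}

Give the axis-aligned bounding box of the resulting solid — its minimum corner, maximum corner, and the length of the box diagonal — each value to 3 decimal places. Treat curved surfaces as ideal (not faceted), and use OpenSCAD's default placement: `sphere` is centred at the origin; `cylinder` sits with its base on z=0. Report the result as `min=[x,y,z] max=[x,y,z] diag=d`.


A = translate([-6.2, -8.4, 7.6]) cylinder(h=3.9, r=8.1) → bbox [-14.3,-16.5,7.6] .. [1.9,-0.3,11.5]
B = sphere(r=6.7) → bbox [-6.7,-6.7,-6.7] .. [6.7,6.7,6.7]
lo = A.lo+B.lo = [-14.3-6.7, -16.5-6.7, 7.6-6.7] = [-21.000,-23.200,0.900]
hi = A.hi+B.hi = [1.9+6.7, -0.3+6.7, 11.5+6.7] = [8.600,6.400,18.200]
diag = √(29.6²+29.6²+17.3²) = √2051.61 = 45.295

min=[-21.000,-23.200,0.900] max=[8.600,6.400,18.200] diag=45.295


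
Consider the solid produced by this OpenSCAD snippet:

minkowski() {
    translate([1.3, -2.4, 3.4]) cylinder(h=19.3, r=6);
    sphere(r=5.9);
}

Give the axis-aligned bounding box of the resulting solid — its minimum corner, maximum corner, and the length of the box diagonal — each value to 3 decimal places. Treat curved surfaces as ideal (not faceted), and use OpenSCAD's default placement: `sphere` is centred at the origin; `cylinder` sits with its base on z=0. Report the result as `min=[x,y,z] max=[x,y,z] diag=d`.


A = translate([1.3, -2.4, 3.4]) cylinder(h=19.3, r=6) → bbox [-4.7,-8.4,3.4] .. [7.3,3.6,22.7]
B = sphere(r=5.9) → bbox [-5.9,-5.9,-5.9] .. [5.9,5.9,5.9]
lo = A.lo+B.lo = [-4.7-5.9, -8.4-5.9, 3.4-5.9] = [-10.600,-14.300,-2.500]
hi = A.hi+B.hi = [7.3+5.9, 3.6+5.9, 22.7+5.9] = [13.200,9.500,28.600]
diag = √(23.8²+23.8²+31.1²) = √2100.09 = 45.827

min=[-10.600,-14.300,-2.500] max=[13.200,9.500,28.600] diag=45.827


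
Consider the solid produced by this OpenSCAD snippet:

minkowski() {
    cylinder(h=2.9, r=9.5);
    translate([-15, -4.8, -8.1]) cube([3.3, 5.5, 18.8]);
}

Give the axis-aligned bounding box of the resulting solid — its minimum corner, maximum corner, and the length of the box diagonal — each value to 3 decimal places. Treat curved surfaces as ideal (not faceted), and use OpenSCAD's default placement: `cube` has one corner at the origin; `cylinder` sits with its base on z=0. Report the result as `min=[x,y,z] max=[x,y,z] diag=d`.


A = translate([-15, -4.8, -8.1]) cube([3.3, 5.5, 18.8]) → bbox [-15,-4.8,-8.1] .. [-11.7,0.7,10.7]
B = cylinder(h=2.9, r=9.5) → bbox [-9.5,-9.5,0] .. [9.5,9.5,2.9]
lo = A.lo+B.lo = [-15-9.5, -4.8-9.5, -8.1+0] = [-24.500,-14.300,-8.100]
hi = A.hi+B.hi = [-11.7+9.5, 0.7+9.5, 10.7+2.9] = [-2.200,10.200,13.600]
diag = √(22.3²+24.5²+21.7²) = √1568.43 = 39.603

min=[-24.500,-14.300,-8.100] max=[-2.200,10.200,13.600] diag=39.603


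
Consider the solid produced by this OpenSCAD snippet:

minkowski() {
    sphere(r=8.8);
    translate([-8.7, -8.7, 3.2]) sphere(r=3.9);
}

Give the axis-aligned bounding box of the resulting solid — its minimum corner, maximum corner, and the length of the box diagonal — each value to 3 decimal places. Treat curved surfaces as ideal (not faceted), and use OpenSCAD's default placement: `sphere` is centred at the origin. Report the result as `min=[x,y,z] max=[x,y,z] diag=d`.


min=[-21.400,-21.400,-9.500] max=[4.000,4.000,15.900] diag=43.994

A = translate([-8.7, -8.7, 3.2]) sphere(r=3.9) → bbox [-12.6,-12.6,-0.7] .. [-4.8,-4.8,7.1]
B = sphere(r=8.8) → bbox [-8.8,-8.8,-8.8] .. [8.8,8.8,8.8]
lo = A.lo+B.lo = [-12.6-8.8, -12.6-8.8, -0.7-8.8] = [-21.400,-21.400,-9.500]
hi = A.hi+B.hi = [-4.8+8.8, -4.8+8.8, 7.1+8.8] = [4.000,4.000,15.900]
diag = √(25.4²+25.4²+25.4²) = √1935.48 = 43.994


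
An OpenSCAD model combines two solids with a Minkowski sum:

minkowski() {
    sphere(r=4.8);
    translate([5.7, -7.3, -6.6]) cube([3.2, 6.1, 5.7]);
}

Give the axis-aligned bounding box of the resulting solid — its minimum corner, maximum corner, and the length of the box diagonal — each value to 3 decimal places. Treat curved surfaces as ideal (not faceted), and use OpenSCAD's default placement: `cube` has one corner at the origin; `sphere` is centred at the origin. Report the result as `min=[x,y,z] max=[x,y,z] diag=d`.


A = translate([5.7, -7.3, -6.6]) cube([3.2, 6.1, 5.7]) → bbox [5.7,-7.3,-6.6] .. [8.9,-1.2,-0.9]
B = sphere(r=4.8) → bbox [-4.8,-4.8,-4.8] .. [4.8,4.8,4.8]
lo = A.lo+B.lo = [5.7-4.8, -7.3-4.8, -6.6-4.8] = [0.900,-12.100,-11.400]
hi = A.hi+B.hi = [8.9+4.8, -1.2+4.8, -0.9+4.8] = [13.700,3.600,3.900]
diag = √(12.8²+15.7²+15.3²) = √644.42 = 25.385

min=[0.900,-12.100,-11.400] max=[13.700,3.600,3.900] diag=25.385


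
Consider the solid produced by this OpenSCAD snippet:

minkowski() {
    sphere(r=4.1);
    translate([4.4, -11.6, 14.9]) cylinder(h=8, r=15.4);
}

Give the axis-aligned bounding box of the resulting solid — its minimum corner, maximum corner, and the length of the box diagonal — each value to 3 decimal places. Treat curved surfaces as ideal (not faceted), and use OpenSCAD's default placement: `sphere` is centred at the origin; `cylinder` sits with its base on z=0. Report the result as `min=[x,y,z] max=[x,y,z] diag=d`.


A = translate([4.4, -11.6, 14.9]) cylinder(h=8, r=15.4) → bbox [-11,-27,14.9] .. [19.8,3.8,22.9]
B = sphere(r=4.1) → bbox [-4.1,-4.1,-4.1] .. [4.1,4.1,4.1]
lo = A.lo+B.lo = [-11-4.1, -27-4.1, 14.9-4.1] = [-15.100,-31.100,10.800]
hi = A.hi+B.hi = [19.8+4.1, 3.8+4.1, 22.9+4.1] = [23.900,7.900,27.000]
diag = √(39²+39²+16.2²) = √3304.44 = 57.484

min=[-15.100,-31.100,10.800] max=[23.900,7.900,27.000] diag=57.484


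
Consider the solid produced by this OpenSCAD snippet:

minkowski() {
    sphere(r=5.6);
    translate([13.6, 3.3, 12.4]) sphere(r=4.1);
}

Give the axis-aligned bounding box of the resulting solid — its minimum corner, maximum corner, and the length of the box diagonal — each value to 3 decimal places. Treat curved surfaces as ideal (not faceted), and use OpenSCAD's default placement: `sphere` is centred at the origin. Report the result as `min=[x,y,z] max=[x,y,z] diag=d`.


A = translate([13.6, 3.3, 12.4]) sphere(r=4.1) → bbox [9.5,-0.8,8.3] .. [17.7,7.4,16.5]
B = sphere(r=5.6) → bbox [-5.6,-5.6,-5.6] .. [5.6,5.6,5.6]
lo = A.lo+B.lo = [9.5-5.6, -0.8-5.6, 8.3-5.6] = [3.900,-6.400,2.700]
hi = A.hi+B.hi = [17.7+5.6, 7.4+5.6, 16.5+5.6] = [23.300,13.000,22.100]
diag = √(19.4²+19.4²+19.4²) = √1129.08 = 33.602

min=[3.900,-6.400,2.700] max=[23.300,13.000,22.100] diag=33.602


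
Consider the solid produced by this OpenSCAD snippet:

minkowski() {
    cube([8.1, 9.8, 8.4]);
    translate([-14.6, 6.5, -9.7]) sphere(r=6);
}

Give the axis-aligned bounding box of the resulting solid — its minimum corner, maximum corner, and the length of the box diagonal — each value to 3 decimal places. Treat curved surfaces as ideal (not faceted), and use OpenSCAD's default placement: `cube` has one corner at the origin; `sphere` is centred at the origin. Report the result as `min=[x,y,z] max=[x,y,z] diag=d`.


A = translate([-14.6, 6.5, -9.7]) sphere(r=6) → bbox [-20.6,0.5,-15.7] .. [-8.6,12.5,-3.7]
B = cube([8.1, 9.8, 8.4]) → bbox [0,0,0] .. [8.1,9.8,8.4]
lo = A.lo+B.lo = [-20.6+0, 0.5+0, -15.7+0] = [-20.600,0.500,-15.700]
hi = A.hi+B.hi = [-8.6+8.1, 12.5+9.8, -3.7+8.4] = [-0.500,22.300,4.700]
diag = √(20.1²+21.8²+20.4²) = √1295.41 = 35.992

min=[-20.600,0.500,-15.700] max=[-0.500,22.300,4.700] diag=35.992


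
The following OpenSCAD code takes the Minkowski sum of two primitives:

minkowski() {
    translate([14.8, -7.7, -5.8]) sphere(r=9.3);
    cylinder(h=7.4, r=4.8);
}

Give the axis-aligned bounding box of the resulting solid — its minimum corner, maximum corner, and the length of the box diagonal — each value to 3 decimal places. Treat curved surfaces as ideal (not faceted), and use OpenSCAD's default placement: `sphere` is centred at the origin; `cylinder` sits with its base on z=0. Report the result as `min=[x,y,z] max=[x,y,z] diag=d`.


A = translate([14.8, -7.7, -5.8]) sphere(r=9.3) → bbox [5.5,-17,-15.1] .. [24.1,1.6,3.5]
B = cylinder(h=7.4, r=4.8) → bbox [-4.8,-4.8,0] .. [4.8,4.8,7.4]
lo = A.lo+B.lo = [5.5-4.8, -17-4.8, -15.1+0] = [0.700,-21.800,-15.100]
hi = A.hi+B.hi = [24.1+4.8, 1.6+4.8, 3.5+7.4] = [28.900,6.400,10.900]
diag = √(28.2²+28.2²+26²) = √2266.48 = 47.608

min=[0.700,-21.800,-15.100] max=[28.900,6.400,10.900] diag=47.608


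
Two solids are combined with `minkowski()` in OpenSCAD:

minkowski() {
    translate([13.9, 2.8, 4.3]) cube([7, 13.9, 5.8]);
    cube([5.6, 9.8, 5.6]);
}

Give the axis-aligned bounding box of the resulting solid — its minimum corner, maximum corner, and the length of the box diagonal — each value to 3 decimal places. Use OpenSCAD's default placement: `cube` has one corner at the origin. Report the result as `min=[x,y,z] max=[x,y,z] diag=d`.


A = translate([13.9, 2.8, 4.3]) cube([7, 13.9, 5.8]) → bbox [13.9,2.8,4.3] .. [20.9,16.7,10.1]
B = cube([5.6, 9.8, 5.6]) → bbox [0,0,0] .. [5.6,9.8,5.6]
lo = A.lo+B.lo = [13.9+0, 2.8+0, 4.3+0] = [13.900,2.800,4.300]
hi = A.hi+B.hi = [20.9+5.6, 16.7+9.8, 10.1+5.6] = [26.500,26.500,15.700]
diag = √(12.6²+23.7²+11.4²) = √850.41 = 29.162

min=[13.900,2.800,4.300] max=[26.500,26.500,15.700] diag=29.162
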